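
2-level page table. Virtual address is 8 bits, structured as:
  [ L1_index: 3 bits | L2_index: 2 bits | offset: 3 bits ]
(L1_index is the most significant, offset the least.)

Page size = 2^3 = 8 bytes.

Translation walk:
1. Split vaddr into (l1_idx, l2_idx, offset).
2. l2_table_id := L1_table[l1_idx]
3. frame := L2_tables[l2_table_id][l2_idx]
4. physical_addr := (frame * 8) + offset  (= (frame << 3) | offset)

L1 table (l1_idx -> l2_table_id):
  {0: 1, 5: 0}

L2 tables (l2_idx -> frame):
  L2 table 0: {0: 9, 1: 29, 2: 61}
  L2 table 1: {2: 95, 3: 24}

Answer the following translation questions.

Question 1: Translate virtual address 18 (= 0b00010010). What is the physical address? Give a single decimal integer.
Answer: 762

Derivation:
vaddr = 18 = 0b00010010
Split: l1_idx=0, l2_idx=2, offset=2
L1[0] = 1
L2[1][2] = 95
paddr = 95 * 8 + 2 = 762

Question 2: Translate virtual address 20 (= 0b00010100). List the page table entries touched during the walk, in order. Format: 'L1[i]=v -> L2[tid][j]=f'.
vaddr = 20 = 0b00010100
Split: l1_idx=0, l2_idx=2, offset=4

Answer: L1[0]=1 -> L2[1][2]=95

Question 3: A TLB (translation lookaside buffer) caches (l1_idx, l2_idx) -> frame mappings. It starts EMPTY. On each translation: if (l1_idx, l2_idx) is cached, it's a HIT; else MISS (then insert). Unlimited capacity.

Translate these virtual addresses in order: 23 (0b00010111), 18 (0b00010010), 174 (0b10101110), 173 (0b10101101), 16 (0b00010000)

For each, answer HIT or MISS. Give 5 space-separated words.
Answer: MISS HIT MISS HIT HIT

Derivation:
vaddr=23: (0,2) not in TLB -> MISS, insert
vaddr=18: (0,2) in TLB -> HIT
vaddr=174: (5,1) not in TLB -> MISS, insert
vaddr=173: (5,1) in TLB -> HIT
vaddr=16: (0,2) in TLB -> HIT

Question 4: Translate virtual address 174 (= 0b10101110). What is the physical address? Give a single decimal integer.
Answer: 238

Derivation:
vaddr = 174 = 0b10101110
Split: l1_idx=5, l2_idx=1, offset=6
L1[5] = 0
L2[0][1] = 29
paddr = 29 * 8 + 6 = 238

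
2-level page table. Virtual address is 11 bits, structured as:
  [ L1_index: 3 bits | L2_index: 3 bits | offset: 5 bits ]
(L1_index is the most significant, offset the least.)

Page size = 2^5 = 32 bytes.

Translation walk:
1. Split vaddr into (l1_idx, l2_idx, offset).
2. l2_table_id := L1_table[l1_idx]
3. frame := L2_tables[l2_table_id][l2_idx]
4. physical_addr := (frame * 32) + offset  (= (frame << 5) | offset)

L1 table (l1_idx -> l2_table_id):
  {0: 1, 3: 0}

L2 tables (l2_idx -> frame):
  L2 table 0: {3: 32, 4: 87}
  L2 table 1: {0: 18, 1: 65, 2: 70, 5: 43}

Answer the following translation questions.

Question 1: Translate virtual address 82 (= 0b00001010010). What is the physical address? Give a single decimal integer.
Answer: 2258

Derivation:
vaddr = 82 = 0b00001010010
Split: l1_idx=0, l2_idx=2, offset=18
L1[0] = 1
L2[1][2] = 70
paddr = 70 * 32 + 18 = 2258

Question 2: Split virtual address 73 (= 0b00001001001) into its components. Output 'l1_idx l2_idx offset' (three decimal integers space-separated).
vaddr = 73 = 0b00001001001
  top 3 bits -> l1_idx = 0
  next 3 bits -> l2_idx = 2
  bottom 5 bits -> offset = 9

Answer: 0 2 9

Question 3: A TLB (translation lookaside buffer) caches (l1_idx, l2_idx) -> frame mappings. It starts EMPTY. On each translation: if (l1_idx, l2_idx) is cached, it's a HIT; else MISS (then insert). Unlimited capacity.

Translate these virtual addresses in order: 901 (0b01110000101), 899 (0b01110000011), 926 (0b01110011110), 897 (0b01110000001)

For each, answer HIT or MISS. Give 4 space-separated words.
vaddr=901: (3,4) not in TLB -> MISS, insert
vaddr=899: (3,4) in TLB -> HIT
vaddr=926: (3,4) in TLB -> HIT
vaddr=897: (3,4) in TLB -> HIT

Answer: MISS HIT HIT HIT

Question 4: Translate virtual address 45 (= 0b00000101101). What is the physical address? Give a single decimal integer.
vaddr = 45 = 0b00000101101
Split: l1_idx=0, l2_idx=1, offset=13
L1[0] = 1
L2[1][1] = 65
paddr = 65 * 32 + 13 = 2093

Answer: 2093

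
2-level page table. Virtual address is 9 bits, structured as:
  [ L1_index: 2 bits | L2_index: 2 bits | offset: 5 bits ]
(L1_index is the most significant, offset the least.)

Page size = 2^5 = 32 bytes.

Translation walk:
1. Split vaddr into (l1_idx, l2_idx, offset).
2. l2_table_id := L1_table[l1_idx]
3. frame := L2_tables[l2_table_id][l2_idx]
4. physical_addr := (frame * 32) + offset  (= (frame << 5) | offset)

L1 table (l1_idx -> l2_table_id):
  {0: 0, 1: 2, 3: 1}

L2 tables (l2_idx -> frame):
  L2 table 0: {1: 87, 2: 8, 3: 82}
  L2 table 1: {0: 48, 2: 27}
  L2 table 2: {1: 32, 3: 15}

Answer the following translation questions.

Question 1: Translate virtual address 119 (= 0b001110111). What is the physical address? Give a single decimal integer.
vaddr = 119 = 0b001110111
Split: l1_idx=0, l2_idx=3, offset=23
L1[0] = 0
L2[0][3] = 82
paddr = 82 * 32 + 23 = 2647

Answer: 2647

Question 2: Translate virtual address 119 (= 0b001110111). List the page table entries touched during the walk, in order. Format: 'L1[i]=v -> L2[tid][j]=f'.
Answer: L1[0]=0 -> L2[0][3]=82

Derivation:
vaddr = 119 = 0b001110111
Split: l1_idx=0, l2_idx=3, offset=23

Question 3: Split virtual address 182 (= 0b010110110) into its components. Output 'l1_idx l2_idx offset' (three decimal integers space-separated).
vaddr = 182 = 0b010110110
  top 2 bits -> l1_idx = 1
  next 2 bits -> l2_idx = 1
  bottom 5 bits -> offset = 22

Answer: 1 1 22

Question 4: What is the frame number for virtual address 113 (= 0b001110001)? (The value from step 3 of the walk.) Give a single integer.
Answer: 82

Derivation:
vaddr = 113: l1_idx=0, l2_idx=3
L1[0] = 0; L2[0][3] = 82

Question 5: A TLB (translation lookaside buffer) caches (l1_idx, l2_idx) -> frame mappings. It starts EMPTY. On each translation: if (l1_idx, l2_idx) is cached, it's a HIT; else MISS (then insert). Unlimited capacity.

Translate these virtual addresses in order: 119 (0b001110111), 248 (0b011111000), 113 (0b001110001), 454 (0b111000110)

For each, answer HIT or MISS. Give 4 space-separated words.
vaddr=119: (0,3) not in TLB -> MISS, insert
vaddr=248: (1,3) not in TLB -> MISS, insert
vaddr=113: (0,3) in TLB -> HIT
vaddr=454: (3,2) not in TLB -> MISS, insert

Answer: MISS MISS HIT MISS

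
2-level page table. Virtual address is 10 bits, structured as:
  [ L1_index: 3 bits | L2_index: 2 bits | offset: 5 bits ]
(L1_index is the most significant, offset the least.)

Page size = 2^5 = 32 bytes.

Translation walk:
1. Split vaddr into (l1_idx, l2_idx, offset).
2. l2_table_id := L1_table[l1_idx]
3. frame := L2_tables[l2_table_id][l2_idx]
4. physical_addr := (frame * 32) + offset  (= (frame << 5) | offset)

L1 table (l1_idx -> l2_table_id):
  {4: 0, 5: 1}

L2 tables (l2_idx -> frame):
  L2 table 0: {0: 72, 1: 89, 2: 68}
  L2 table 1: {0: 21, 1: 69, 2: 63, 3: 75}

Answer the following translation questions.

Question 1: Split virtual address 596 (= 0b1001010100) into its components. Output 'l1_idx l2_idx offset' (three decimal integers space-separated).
Answer: 4 2 20

Derivation:
vaddr = 596 = 0b1001010100
  top 3 bits -> l1_idx = 4
  next 2 bits -> l2_idx = 2
  bottom 5 bits -> offset = 20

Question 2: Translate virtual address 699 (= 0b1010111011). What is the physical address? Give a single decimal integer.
vaddr = 699 = 0b1010111011
Split: l1_idx=5, l2_idx=1, offset=27
L1[5] = 1
L2[1][1] = 69
paddr = 69 * 32 + 27 = 2235

Answer: 2235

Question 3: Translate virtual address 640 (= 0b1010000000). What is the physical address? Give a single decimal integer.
Answer: 672

Derivation:
vaddr = 640 = 0b1010000000
Split: l1_idx=5, l2_idx=0, offset=0
L1[5] = 1
L2[1][0] = 21
paddr = 21 * 32 + 0 = 672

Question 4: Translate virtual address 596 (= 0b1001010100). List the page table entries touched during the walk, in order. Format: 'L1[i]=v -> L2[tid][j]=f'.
vaddr = 596 = 0b1001010100
Split: l1_idx=4, l2_idx=2, offset=20

Answer: L1[4]=0 -> L2[0][2]=68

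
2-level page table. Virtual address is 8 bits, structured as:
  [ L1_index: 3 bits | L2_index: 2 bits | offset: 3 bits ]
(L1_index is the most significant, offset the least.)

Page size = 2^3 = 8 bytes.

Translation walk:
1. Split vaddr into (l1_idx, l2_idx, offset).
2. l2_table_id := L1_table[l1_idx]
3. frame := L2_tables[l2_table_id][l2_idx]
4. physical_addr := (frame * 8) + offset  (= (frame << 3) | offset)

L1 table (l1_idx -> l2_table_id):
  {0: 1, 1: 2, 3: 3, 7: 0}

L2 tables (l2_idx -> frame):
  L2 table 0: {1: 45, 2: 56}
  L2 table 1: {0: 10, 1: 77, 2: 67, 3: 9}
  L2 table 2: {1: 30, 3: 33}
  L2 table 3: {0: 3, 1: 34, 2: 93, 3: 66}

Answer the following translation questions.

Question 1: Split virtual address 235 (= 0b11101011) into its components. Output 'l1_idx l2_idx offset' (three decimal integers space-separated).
Answer: 7 1 3

Derivation:
vaddr = 235 = 0b11101011
  top 3 bits -> l1_idx = 7
  next 2 bits -> l2_idx = 1
  bottom 3 bits -> offset = 3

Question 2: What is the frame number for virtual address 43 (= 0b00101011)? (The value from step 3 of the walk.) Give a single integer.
Answer: 30

Derivation:
vaddr = 43: l1_idx=1, l2_idx=1
L1[1] = 2; L2[2][1] = 30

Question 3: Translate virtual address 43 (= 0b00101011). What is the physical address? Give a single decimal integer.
Answer: 243

Derivation:
vaddr = 43 = 0b00101011
Split: l1_idx=1, l2_idx=1, offset=3
L1[1] = 2
L2[2][1] = 30
paddr = 30 * 8 + 3 = 243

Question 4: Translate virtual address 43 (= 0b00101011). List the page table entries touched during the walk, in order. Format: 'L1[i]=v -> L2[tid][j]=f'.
Answer: L1[1]=2 -> L2[2][1]=30

Derivation:
vaddr = 43 = 0b00101011
Split: l1_idx=1, l2_idx=1, offset=3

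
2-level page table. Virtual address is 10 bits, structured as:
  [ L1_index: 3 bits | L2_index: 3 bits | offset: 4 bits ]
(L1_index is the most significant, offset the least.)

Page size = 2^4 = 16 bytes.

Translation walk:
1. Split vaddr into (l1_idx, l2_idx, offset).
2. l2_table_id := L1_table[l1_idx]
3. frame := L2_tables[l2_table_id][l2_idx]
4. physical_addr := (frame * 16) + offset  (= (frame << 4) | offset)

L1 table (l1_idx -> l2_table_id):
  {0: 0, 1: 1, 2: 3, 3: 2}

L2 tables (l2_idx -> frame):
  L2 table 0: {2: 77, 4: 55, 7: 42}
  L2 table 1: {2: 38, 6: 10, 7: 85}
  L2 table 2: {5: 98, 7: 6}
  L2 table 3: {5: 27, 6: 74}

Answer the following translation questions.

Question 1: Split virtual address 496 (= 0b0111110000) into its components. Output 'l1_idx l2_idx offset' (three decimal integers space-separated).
Answer: 3 7 0

Derivation:
vaddr = 496 = 0b0111110000
  top 3 bits -> l1_idx = 3
  next 3 bits -> l2_idx = 7
  bottom 4 bits -> offset = 0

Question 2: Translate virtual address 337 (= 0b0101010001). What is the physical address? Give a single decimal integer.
vaddr = 337 = 0b0101010001
Split: l1_idx=2, l2_idx=5, offset=1
L1[2] = 3
L2[3][5] = 27
paddr = 27 * 16 + 1 = 433

Answer: 433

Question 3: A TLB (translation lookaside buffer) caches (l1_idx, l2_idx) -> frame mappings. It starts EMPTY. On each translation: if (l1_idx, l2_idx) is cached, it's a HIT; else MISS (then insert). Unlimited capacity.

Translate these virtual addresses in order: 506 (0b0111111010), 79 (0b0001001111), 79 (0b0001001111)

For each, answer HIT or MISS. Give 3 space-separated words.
vaddr=506: (3,7) not in TLB -> MISS, insert
vaddr=79: (0,4) not in TLB -> MISS, insert
vaddr=79: (0,4) in TLB -> HIT

Answer: MISS MISS HIT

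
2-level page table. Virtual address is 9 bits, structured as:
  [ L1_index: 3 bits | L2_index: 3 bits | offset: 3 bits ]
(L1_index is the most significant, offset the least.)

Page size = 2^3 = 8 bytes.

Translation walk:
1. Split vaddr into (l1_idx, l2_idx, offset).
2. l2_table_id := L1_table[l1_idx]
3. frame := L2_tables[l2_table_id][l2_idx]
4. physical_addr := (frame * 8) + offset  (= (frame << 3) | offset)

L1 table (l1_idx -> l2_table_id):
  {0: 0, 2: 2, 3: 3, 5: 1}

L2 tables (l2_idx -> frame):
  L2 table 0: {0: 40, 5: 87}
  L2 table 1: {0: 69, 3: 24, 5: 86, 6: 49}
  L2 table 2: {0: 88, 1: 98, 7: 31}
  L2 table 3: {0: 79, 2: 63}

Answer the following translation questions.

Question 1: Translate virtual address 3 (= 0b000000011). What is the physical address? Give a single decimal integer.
Answer: 323

Derivation:
vaddr = 3 = 0b000000011
Split: l1_idx=0, l2_idx=0, offset=3
L1[0] = 0
L2[0][0] = 40
paddr = 40 * 8 + 3 = 323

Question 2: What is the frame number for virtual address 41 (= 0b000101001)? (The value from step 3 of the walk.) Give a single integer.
vaddr = 41: l1_idx=0, l2_idx=5
L1[0] = 0; L2[0][5] = 87

Answer: 87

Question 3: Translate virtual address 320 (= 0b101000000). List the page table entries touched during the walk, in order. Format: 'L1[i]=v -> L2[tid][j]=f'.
Answer: L1[5]=1 -> L2[1][0]=69

Derivation:
vaddr = 320 = 0b101000000
Split: l1_idx=5, l2_idx=0, offset=0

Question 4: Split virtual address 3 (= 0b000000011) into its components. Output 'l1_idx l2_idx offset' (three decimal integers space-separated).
vaddr = 3 = 0b000000011
  top 3 bits -> l1_idx = 0
  next 3 bits -> l2_idx = 0
  bottom 3 bits -> offset = 3

Answer: 0 0 3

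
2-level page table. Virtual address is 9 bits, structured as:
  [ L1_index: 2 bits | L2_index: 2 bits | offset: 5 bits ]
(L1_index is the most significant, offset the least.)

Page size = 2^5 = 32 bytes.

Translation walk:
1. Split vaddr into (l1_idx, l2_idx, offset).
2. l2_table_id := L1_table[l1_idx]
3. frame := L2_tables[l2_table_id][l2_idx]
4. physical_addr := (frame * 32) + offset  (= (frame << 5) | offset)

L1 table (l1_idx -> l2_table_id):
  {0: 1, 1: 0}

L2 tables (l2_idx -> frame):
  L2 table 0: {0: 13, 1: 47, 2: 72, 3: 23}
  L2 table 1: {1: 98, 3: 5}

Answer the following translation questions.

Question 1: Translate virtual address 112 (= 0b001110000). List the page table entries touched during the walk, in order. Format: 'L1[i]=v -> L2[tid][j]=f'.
vaddr = 112 = 0b001110000
Split: l1_idx=0, l2_idx=3, offset=16

Answer: L1[0]=1 -> L2[1][3]=5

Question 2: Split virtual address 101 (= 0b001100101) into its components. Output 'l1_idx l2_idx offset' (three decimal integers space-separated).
vaddr = 101 = 0b001100101
  top 2 bits -> l1_idx = 0
  next 2 bits -> l2_idx = 3
  bottom 5 bits -> offset = 5

Answer: 0 3 5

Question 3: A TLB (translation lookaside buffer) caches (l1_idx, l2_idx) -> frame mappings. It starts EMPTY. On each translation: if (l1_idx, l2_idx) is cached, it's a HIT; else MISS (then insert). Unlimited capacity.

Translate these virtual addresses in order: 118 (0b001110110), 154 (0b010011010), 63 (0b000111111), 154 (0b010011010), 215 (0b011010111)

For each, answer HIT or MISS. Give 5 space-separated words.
vaddr=118: (0,3) not in TLB -> MISS, insert
vaddr=154: (1,0) not in TLB -> MISS, insert
vaddr=63: (0,1) not in TLB -> MISS, insert
vaddr=154: (1,0) in TLB -> HIT
vaddr=215: (1,2) not in TLB -> MISS, insert

Answer: MISS MISS MISS HIT MISS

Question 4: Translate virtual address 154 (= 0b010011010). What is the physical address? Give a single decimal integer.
Answer: 442

Derivation:
vaddr = 154 = 0b010011010
Split: l1_idx=1, l2_idx=0, offset=26
L1[1] = 0
L2[0][0] = 13
paddr = 13 * 32 + 26 = 442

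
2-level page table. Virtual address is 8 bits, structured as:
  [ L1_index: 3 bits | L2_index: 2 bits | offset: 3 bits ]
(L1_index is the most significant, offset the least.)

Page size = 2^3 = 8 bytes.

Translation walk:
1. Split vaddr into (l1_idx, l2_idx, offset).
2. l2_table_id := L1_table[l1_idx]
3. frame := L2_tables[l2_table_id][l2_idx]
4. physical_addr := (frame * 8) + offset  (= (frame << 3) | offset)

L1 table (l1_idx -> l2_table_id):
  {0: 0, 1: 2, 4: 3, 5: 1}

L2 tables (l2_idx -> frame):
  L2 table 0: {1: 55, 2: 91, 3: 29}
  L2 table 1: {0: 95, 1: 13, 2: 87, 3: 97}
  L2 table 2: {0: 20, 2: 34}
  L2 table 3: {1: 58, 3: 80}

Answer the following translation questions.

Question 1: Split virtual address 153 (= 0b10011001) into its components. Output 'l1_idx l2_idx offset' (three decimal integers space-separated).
vaddr = 153 = 0b10011001
  top 3 bits -> l1_idx = 4
  next 2 bits -> l2_idx = 3
  bottom 3 bits -> offset = 1

Answer: 4 3 1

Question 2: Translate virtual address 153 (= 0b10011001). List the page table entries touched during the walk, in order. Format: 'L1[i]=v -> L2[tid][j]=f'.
Answer: L1[4]=3 -> L2[3][3]=80

Derivation:
vaddr = 153 = 0b10011001
Split: l1_idx=4, l2_idx=3, offset=1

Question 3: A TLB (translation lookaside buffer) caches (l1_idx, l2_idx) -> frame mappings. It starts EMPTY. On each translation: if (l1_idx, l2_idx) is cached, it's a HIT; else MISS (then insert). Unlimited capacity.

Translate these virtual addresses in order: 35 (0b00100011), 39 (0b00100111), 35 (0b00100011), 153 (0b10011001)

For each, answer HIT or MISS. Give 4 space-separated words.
vaddr=35: (1,0) not in TLB -> MISS, insert
vaddr=39: (1,0) in TLB -> HIT
vaddr=35: (1,0) in TLB -> HIT
vaddr=153: (4,3) not in TLB -> MISS, insert

Answer: MISS HIT HIT MISS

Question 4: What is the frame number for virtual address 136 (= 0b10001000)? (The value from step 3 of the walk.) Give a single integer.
Answer: 58

Derivation:
vaddr = 136: l1_idx=4, l2_idx=1
L1[4] = 3; L2[3][1] = 58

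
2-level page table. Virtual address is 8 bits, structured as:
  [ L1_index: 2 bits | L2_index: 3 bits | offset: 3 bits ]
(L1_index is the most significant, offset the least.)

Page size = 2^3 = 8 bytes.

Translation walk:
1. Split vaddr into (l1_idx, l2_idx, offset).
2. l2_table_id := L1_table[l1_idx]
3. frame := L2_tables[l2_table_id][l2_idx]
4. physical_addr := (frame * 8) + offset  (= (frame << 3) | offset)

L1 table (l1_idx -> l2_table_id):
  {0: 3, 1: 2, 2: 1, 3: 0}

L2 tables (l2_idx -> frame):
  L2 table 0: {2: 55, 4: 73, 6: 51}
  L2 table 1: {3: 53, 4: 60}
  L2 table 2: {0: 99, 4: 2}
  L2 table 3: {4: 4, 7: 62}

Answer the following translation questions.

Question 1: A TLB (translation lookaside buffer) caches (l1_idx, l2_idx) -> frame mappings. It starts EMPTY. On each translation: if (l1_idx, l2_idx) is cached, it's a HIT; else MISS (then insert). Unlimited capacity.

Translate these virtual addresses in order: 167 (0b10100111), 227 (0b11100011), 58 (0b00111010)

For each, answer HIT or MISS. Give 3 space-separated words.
vaddr=167: (2,4) not in TLB -> MISS, insert
vaddr=227: (3,4) not in TLB -> MISS, insert
vaddr=58: (0,7) not in TLB -> MISS, insert

Answer: MISS MISS MISS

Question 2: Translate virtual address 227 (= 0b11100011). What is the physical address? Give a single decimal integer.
Answer: 587

Derivation:
vaddr = 227 = 0b11100011
Split: l1_idx=3, l2_idx=4, offset=3
L1[3] = 0
L2[0][4] = 73
paddr = 73 * 8 + 3 = 587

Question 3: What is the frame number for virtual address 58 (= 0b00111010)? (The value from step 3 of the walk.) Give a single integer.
Answer: 62

Derivation:
vaddr = 58: l1_idx=0, l2_idx=7
L1[0] = 3; L2[3][7] = 62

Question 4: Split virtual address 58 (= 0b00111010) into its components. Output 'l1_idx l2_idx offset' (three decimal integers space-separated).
vaddr = 58 = 0b00111010
  top 2 bits -> l1_idx = 0
  next 3 bits -> l2_idx = 7
  bottom 3 bits -> offset = 2

Answer: 0 7 2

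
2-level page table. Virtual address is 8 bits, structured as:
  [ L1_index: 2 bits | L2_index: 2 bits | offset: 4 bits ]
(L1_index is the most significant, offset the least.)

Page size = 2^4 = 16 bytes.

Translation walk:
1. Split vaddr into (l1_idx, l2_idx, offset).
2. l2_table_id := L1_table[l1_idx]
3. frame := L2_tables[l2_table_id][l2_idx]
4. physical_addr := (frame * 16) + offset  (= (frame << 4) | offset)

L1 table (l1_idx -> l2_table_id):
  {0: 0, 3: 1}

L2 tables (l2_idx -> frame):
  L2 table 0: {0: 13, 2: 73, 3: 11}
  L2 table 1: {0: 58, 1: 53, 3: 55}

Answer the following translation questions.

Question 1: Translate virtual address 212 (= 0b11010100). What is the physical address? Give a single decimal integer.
vaddr = 212 = 0b11010100
Split: l1_idx=3, l2_idx=1, offset=4
L1[3] = 1
L2[1][1] = 53
paddr = 53 * 16 + 4 = 852

Answer: 852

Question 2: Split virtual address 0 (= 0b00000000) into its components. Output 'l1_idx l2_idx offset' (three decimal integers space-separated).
vaddr = 0 = 0b00000000
  top 2 bits -> l1_idx = 0
  next 2 bits -> l2_idx = 0
  bottom 4 bits -> offset = 0

Answer: 0 0 0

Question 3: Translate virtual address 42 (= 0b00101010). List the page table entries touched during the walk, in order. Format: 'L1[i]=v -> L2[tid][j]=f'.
vaddr = 42 = 0b00101010
Split: l1_idx=0, l2_idx=2, offset=10

Answer: L1[0]=0 -> L2[0][2]=73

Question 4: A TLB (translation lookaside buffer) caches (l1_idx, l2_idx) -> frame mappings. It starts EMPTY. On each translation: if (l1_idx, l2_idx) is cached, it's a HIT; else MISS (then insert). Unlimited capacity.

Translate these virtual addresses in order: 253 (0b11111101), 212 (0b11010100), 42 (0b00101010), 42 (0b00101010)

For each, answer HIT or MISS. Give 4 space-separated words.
vaddr=253: (3,3) not in TLB -> MISS, insert
vaddr=212: (3,1) not in TLB -> MISS, insert
vaddr=42: (0,2) not in TLB -> MISS, insert
vaddr=42: (0,2) in TLB -> HIT

Answer: MISS MISS MISS HIT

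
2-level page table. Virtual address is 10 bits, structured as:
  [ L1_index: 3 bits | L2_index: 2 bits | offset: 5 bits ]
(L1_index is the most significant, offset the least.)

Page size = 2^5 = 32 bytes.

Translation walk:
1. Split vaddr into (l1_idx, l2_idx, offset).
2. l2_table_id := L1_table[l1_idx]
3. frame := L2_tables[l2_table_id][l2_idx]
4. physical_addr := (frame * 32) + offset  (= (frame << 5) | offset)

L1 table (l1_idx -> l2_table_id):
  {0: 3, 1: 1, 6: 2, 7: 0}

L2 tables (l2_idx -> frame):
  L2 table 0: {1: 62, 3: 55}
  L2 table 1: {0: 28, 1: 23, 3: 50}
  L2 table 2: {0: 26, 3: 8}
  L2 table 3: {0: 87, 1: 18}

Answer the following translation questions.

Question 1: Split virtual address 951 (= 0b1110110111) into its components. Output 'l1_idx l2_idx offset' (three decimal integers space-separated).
Answer: 7 1 23

Derivation:
vaddr = 951 = 0b1110110111
  top 3 bits -> l1_idx = 7
  next 2 bits -> l2_idx = 1
  bottom 5 bits -> offset = 23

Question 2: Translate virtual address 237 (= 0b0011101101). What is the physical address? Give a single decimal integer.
Answer: 1613

Derivation:
vaddr = 237 = 0b0011101101
Split: l1_idx=1, l2_idx=3, offset=13
L1[1] = 1
L2[1][3] = 50
paddr = 50 * 32 + 13 = 1613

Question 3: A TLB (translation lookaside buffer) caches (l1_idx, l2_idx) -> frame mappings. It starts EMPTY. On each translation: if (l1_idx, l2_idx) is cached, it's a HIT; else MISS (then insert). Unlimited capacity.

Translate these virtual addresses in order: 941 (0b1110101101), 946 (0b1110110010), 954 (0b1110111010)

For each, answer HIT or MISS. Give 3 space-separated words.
Answer: MISS HIT HIT

Derivation:
vaddr=941: (7,1) not in TLB -> MISS, insert
vaddr=946: (7,1) in TLB -> HIT
vaddr=954: (7,1) in TLB -> HIT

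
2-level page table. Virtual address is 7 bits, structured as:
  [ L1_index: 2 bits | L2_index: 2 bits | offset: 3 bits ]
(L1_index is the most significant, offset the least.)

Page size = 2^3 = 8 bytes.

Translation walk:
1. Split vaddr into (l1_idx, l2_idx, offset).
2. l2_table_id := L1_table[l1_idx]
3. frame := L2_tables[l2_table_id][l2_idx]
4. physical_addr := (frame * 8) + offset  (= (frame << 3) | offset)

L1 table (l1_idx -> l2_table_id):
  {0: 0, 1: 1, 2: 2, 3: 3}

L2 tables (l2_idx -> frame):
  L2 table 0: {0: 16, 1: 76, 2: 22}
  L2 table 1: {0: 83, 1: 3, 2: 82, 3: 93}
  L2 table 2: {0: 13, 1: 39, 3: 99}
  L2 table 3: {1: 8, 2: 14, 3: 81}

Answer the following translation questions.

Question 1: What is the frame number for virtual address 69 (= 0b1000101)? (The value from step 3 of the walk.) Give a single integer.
Answer: 13

Derivation:
vaddr = 69: l1_idx=2, l2_idx=0
L1[2] = 2; L2[2][0] = 13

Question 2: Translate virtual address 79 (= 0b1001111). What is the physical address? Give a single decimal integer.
Answer: 319

Derivation:
vaddr = 79 = 0b1001111
Split: l1_idx=2, l2_idx=1, offset=7
L1[2] = 2
L2[2][1] = 39
paddr = 39 * 8 + 7 = 319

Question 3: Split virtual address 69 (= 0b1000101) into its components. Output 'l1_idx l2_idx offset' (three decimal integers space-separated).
Answer: 2 0 5

Derivation:
vaddr = 69 = 0b1000101
  top 2 bits -> l1_idx = 2
  next 2 bits -> l2_idx = 0
  bottom 3 bits -> offset = 5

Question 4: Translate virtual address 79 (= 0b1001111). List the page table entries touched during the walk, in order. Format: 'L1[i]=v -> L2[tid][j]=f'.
Answer: L1[2]=2 -> L2[2][1]=39

Derivation:
vaddr = 79 = 0b1001111
Split: l1_idx=2, l2_idx=1, offset=7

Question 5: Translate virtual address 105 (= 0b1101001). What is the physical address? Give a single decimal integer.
Answer: 65

Derivation:
vaddr = 105 = 0b1101001
Split: l1_idx=3, l2_idx=1, offset=1
L1[3] = 3
L2[3][1] = 8
paddr = 8 * 8 + 1 = 65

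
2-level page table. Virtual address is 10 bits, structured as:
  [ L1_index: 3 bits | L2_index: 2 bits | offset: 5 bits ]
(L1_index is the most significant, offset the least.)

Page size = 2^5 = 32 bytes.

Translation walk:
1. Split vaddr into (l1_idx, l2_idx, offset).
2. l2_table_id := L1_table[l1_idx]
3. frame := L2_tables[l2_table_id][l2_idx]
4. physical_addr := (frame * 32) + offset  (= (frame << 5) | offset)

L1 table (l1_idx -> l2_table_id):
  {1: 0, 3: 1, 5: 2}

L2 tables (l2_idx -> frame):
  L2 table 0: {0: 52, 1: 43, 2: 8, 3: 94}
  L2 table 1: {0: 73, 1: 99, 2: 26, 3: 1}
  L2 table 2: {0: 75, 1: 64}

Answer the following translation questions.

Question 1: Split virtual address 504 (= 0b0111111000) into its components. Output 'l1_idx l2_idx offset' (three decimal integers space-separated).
Answer: 3 3 24

Derivation:
vaddr = 504 = 0b0111111000
  top 3 bits -> l1_idx = 3
  next 2 bits -> l2_idx = 3
  bottom 5 bits -> offset = 24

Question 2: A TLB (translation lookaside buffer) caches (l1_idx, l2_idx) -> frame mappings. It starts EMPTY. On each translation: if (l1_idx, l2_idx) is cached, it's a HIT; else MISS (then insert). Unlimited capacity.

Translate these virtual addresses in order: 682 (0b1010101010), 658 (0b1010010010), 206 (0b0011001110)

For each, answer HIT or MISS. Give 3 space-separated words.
Answer: MISS MISS MISS

Derivation:
vaddr=682: (5,1) not in TLB -> MISS, insert
vaddr=658: (5,0) not in TLB -> MISS, insert
vaddr=206: (1,2) not in TLB -> MISS, insert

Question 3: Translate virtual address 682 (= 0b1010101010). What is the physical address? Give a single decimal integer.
vaddr = 682 = 0b1010101010
Split: l1_idx=5, l2_idx=1, offset=10
L1[5] = 2
L2[2][1] = 64
paddr = 64 * 32 + 10 = 2058

Answer: 2058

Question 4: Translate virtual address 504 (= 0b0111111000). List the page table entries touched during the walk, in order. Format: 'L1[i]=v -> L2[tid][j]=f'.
Answer: L1[3]=1 -> L2[1][3]=1

Derivation:
vaddr = 504 = 0b0111111000
Split: l1_idx=3, l2_idx=3, offset=24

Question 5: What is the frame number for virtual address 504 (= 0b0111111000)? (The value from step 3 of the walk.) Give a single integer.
Answer: 1

Derivation:
vaddr = 504: l1_idx=3, l2_idx=3
L1[3] = 1; L2[1][3] = 1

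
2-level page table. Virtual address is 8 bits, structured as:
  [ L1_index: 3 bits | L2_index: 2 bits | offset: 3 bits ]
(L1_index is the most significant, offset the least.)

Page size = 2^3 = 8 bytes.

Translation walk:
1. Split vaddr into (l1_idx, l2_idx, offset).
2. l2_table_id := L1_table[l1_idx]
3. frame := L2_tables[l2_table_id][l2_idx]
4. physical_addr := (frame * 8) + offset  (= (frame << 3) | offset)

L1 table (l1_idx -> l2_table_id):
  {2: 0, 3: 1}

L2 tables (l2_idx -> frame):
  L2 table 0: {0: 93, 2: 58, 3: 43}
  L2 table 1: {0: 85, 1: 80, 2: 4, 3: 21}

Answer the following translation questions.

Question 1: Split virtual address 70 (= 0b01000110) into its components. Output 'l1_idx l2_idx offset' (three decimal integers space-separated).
Answer: 2 0 6

Derivation:
vaddr = 70 = 0b01000110
  top 3 bits -> l1_idx = 2
  next 2 bits -> l2_idx = 0
  bottom 3 bits -> offset = 6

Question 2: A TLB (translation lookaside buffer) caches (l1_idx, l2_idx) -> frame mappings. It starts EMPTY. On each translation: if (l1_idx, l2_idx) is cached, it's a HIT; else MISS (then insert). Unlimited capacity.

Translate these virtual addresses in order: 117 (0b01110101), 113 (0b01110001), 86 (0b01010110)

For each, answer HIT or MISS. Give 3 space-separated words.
vaddr=117: (3,2) not in TLB -> MISS, insert
vaddr=113: (3,2) in TLB -> HIT
vaddr=86: (2,2) not in TLB -> MISS, insert

Answer: MISS HIT MISS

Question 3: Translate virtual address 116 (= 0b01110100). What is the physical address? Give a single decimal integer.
Answer: 36

Derivation:
vaddr = 116 = 0b01110100
Split: l1_idx=3, l2_idx=2, offset=4
L1[3] = 1
L2[1][2] = 4
paddr = 4 * 8 + 4 = 36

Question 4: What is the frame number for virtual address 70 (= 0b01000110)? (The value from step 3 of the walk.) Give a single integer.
vaddr = 70: l1_idx=2, l2_idx=0
L1[2] = 0; L2[0][0] = 93

Answer: 93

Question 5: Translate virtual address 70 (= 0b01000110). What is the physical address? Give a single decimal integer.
vaddr = 70 = 0b01000110
Split: l1_idx=2, l2_idx=0, offset=6
L1[2] = 0
L2[0][0] = 93
paddr = 93 * 8 + 6 = 750

Answer: 750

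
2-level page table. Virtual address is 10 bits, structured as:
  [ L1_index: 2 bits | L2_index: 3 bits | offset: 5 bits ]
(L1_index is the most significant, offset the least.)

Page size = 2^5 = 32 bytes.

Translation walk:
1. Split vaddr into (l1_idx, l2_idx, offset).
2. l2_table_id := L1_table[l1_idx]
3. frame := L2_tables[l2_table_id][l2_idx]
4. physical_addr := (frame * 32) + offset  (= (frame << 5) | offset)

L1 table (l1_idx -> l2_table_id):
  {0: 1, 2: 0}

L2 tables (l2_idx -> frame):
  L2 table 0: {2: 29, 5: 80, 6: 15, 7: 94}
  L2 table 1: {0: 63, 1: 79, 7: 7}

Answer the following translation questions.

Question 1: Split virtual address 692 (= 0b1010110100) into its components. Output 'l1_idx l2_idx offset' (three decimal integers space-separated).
Answer: 2 5 20

Derivation:
vaddr = 692 = 0b1010110100
  top 2 bits -> l1_idx = 2
  next 3 bits -> l2_idx = 5
  bottom 5 bits -> offset = 20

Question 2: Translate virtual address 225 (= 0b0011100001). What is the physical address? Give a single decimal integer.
vaddr = 225 = 0b0011100001
Split: l1_idx=0, l2_idx=7, offset=1
L1[0] = 1
L2[1][7] = 7
paddr = 7 * 32 + 1 = 225

Answer: 225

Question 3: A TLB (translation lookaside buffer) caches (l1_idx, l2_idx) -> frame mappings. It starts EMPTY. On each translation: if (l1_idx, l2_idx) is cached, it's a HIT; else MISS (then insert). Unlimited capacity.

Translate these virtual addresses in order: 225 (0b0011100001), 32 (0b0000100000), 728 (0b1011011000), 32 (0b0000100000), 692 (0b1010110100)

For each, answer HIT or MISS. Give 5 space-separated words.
vaddr=225: (0,7) not in TLB -> MISS, insert
vaddr=32: (0,1) not in TLB -> MISS, insert
vaddr=728: (2,6) not in TLB -> MISS, insert
vaddr=32: (0,1) in TLB -> HIT
vaddr=692: (2,5) not in TLB -> MISS, insert

Answer: MISS MISS MISS HIT MISS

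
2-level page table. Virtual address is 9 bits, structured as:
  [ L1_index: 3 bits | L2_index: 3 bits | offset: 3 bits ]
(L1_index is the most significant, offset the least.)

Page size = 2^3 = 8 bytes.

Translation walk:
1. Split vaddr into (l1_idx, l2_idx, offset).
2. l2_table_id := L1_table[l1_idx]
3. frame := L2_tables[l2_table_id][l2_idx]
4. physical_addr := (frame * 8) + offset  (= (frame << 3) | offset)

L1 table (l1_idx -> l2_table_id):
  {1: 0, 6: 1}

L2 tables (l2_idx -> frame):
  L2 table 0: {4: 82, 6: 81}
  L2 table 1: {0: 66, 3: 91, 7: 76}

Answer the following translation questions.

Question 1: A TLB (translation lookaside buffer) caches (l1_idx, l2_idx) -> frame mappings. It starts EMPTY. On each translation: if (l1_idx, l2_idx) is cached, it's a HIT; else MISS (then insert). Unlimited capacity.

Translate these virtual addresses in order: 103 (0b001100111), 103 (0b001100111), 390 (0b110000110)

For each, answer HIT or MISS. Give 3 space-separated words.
Answer: MISS HIT MISS

Derivation:
vaddr=103: (1,4) not in TLB -> MISS, insert
vaddr=103: (1,4) in TLB -> HIT
vaddr=390: (6,0) not in TLB -> MISS, insert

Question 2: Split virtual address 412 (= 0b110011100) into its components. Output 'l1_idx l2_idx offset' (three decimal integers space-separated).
vaddr = 412 = 0b110011100
  top 3 bits -> l1_idx = 6
  next 3 bits -> l2_idx = 3
  bottom 3 bits -> offset = 4

Answer: 6 3 4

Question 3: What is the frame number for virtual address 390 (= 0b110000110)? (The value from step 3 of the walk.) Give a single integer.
vaddr = 390: l1_idx=6, l2_idx=0
L1[6] = 1; L2[1][0] = 66

Answer: 66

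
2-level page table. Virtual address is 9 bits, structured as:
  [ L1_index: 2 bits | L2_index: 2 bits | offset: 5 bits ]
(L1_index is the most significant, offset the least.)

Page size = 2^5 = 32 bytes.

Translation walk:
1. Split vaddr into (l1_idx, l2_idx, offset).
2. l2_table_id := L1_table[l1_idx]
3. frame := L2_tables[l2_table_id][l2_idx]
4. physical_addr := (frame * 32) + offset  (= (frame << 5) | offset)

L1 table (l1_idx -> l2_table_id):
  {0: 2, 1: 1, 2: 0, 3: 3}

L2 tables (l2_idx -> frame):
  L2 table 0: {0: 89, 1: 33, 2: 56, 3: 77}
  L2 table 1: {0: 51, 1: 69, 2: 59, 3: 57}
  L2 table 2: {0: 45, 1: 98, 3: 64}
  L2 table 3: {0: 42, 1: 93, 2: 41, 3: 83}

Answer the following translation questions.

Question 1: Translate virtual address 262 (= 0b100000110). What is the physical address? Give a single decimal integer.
vaddr = 262 = 0b100000110
Split: l1_idx=2, l2_idx=0, offset=6
L1[2] = 0
L2[0][0] = 89
paddr = 89 * 32 + 6 = 2854

Answer: 2854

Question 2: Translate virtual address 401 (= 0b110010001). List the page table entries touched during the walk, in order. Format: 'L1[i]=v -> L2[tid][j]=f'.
Answer: L1[3]=3 -> L2[3][0]=42

Derivation:
vaddr = 401 = 0b110010001
Split: l1_idx=3, l2_idx=0, offset=17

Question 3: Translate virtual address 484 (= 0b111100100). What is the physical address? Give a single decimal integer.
vaddr = 484 = 0b111100100
Split: l1_idx=3, l2_idx=3, offset=4
L1[3] = 3
L2[3][3] = 83
paddr = 83 * 32 + 4 = 2660

Answer: 2660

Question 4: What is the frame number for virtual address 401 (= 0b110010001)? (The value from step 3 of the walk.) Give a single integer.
vaddr = 401: l1_idx=3, l2_idx=0
L1[3] = 3; L2[3][0] = 42

Answer: 42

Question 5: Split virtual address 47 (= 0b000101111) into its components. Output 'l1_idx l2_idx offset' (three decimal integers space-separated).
vaddr = 47 = 0b000101111
  top 2 bits -> l1_idx = 0
  next 2 bits -> l2_idx = 1
  bottom 5 bits -> offset = 15

Answer: 0 1 15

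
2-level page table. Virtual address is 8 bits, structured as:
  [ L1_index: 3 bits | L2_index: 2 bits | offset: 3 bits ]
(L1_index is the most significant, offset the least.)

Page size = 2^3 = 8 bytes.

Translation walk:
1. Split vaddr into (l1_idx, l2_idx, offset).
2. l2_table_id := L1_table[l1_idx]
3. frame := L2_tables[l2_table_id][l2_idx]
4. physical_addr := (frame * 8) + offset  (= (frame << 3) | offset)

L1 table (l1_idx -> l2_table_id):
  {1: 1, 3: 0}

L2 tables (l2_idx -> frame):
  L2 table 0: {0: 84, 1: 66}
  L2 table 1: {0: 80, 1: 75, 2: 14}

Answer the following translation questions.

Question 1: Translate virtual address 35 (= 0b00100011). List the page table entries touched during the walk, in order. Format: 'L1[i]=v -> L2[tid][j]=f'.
vaddr = 35 = 0b00100011
Split: l1_idx=1, l2_idx=0, offset=3

Answer: L1[1]=1 -> L2[1][0]=80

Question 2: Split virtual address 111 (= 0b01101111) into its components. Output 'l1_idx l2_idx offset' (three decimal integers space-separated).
vaddr = 111 = 0b01101111
  top 3 bits -> l1_idx = 3
  next 2 bits -> l2_idx = 1
  bottom 3 bits -> offset = 7

Answer: 3 1 7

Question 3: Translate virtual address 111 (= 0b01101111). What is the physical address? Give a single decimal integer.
Answer: 535

Derivation:
vaddr = 111 = 0b01101111
Split: l1_idx=3, l2_idx=1, offset=7
L1[3] = 0
L2[0][1] = 66
paddr = 66 * 8 + 7 = 535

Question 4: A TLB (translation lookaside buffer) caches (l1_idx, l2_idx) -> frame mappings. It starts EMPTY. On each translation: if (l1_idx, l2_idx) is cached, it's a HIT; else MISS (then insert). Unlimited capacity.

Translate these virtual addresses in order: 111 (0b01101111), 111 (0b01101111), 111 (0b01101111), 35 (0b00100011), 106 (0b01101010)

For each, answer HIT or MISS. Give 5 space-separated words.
Answer: MISS HIT HIT MISS HIT

Derivation:
vaddr=111: (3,1) not in TLB -> MISS, insert
vaddr=111: (3,1) in TLB -> HIT
vaddr=111: (3,1) in TLB -> HIT
vaddr=35: (1,0) not in TLB -> MISS, insert
vaddr=106: (3,1) in TLB -> HIT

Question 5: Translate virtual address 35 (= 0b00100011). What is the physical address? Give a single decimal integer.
vaddr = 35 = 0b00100011
Split: l1_idx=1, l2_idx=0, offset=3
L1[1] = 1
L2[1][0] = 80
paddr = 80 * 8 + 3 = 643

Answer: 643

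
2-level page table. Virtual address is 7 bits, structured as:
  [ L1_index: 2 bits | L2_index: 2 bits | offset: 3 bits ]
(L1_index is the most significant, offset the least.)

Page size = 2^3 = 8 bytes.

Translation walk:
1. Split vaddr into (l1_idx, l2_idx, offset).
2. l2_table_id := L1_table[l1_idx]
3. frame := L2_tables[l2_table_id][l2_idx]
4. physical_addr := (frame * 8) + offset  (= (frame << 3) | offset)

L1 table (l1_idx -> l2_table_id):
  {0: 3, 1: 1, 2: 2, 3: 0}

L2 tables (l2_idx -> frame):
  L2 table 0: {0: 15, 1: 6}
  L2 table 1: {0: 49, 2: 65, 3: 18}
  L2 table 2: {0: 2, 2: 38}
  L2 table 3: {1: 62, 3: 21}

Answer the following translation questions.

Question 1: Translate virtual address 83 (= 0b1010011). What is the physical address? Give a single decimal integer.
vaddr = 83 = 0b1010011
Split: l1_idx=2, l2_idx=2, offset=3
L1[2] = 2
L2[2][2] = 38
paddr = 38 * 8 + 3 = 307

Answer: 307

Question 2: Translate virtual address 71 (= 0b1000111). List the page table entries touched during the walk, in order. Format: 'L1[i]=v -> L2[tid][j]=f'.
vaddr = 71 = 0b1000111
Split: l1_idx=2, l2_idx=0, offset=7

Answer: L1[2]=2 -> L2[2][0]=2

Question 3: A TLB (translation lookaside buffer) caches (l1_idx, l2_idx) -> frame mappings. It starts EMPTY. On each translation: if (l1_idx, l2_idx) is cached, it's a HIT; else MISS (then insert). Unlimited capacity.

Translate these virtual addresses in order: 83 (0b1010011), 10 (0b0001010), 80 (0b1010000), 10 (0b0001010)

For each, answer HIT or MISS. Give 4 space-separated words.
vaddr=83: (2,2) not in TLB -> MISS, insert
vaddr=10: (0,1) not in TLB -> MISS, insert
vaddr=80: (2,2) in TLB -> HIT
vaddr=10: (0,1) in TLB -> HIT

Answer: MISS MISS HIT HIT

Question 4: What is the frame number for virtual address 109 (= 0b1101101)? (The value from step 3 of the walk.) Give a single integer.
Answer: 6

Derivation:
vaddr = 109: l1_idx=3, l2_idx=1
L1[3] = 0; L2[0][1] = 6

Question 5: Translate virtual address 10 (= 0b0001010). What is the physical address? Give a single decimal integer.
vaddr = 10 = 0b0001010
Split: l1_idx=0, l2_idx=1, offset=2
L1[0] = 3
L2[3][1] = 62
paddr = 62 * 8 + 2 = 498

Answer: 498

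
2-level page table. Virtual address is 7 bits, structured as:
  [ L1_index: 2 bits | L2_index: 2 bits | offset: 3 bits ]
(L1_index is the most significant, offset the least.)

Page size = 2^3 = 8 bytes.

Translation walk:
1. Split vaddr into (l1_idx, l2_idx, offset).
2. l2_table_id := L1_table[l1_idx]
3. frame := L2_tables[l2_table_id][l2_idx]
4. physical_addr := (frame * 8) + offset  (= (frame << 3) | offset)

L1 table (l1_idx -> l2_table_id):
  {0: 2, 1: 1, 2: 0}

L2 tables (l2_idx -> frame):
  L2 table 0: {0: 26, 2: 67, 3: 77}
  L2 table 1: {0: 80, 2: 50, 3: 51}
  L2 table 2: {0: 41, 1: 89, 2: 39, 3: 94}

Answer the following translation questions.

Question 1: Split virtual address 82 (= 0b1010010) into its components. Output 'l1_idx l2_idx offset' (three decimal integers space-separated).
vaddr = 82 = 0b1010010
  top 2 bits -> l1_idx = 2
  next 2 bits -> l2_idx = 2
  bottom 3 bits -> offset = 2

Answer: 2 2 2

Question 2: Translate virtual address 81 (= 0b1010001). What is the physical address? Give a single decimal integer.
Answer: 537

Derivation:
vaddr = 81 = 0b1010001
Split: l1_idx=2, l2_idx=2, offset=1
L1[2] = 0
L2[0][2] = 67
paddr = 67 * 8 + 1 = 537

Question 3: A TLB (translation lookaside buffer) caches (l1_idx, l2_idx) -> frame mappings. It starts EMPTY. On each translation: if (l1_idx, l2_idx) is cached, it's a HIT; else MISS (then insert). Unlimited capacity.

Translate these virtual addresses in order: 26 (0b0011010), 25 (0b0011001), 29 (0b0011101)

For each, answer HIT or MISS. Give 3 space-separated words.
Answer: MISS HIT HIT

Derivation:
vaddr=26: (0,3) not in TLB -> MISS, insert
vaddr=25: (0,3) in TLB -> HIT
vaddr=29: (0,3) in TLB -> HIT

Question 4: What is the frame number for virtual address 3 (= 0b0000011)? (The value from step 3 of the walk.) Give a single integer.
vaddr = 3: l1_idx=0, l2_idx=0
L1[0] = 2; L2[2][0] = 41

Answer: 41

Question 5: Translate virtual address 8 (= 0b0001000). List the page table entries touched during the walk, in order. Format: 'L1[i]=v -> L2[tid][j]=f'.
vaddr = 8 = 0b0001000
Split: l1_idx=0, l2_idx=1, offset=0

Answer: L1[0]=2 -> L2[2][1]=89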